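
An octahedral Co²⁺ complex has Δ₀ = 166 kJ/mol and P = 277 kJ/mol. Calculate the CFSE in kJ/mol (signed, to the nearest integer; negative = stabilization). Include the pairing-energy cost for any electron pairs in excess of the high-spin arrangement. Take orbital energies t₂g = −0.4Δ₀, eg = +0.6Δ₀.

Co is in group 9, so Co²⁺ is d⁷ (9 − 2 = 7).
Since Δ₀ = 166 kJ/mol < P = 277 kJ/mol, the complex adopts the high-spin configuration.
Filling d⁷ accordingly: t₂g⁵ eg².
Orbital CFSE = -0.8Δ₀ = -0.8 × 166 = -133 kJ/mol.
High-spin has no excess pairs, so no pairing correction applies.

-133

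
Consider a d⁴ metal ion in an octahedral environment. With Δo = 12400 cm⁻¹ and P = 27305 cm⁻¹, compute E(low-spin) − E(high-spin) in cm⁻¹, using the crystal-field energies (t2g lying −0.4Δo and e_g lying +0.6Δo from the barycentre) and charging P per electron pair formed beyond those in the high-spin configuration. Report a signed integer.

High-spin d⁴ fills as t2g^3 e_g^1 with CFSE 3(−0.4) + 1(+0.6) = -0.6Δo = -7440 cm⁻¹.
Low-spin t2g^4 e_g^0 gives -1.6Δo = -19840 cm⁻¹, but forming 1 extra pair costs 1P = 27305 cm⁻¹, so E(LS) = -19840 + 27305 = 7465 cm⁻¹.
The difference is 7465 − (-7440) = 14905 cm⁻¹, so high-spin lies lower.

14905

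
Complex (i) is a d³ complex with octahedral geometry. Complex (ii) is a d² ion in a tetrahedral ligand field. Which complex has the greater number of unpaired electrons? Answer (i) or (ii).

(i)

(i): t2g^3 e_g^0 → 3 unpaired.
(ii): With tetrahedral geometry the complex is necessarily high-spin; e^2 t2^0 → 2 unpaired.
So (i) has more unpaired electrons.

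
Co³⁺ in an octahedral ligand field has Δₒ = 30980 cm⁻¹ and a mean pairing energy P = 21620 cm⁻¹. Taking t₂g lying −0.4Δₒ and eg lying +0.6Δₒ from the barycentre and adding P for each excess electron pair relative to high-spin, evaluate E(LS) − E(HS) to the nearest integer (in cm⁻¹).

Co is in group 9, so Co³⁺ is d⁶ (9 − 3 = 6).
High-spin d⁶ fills as t₂g⁴ eg² with CFSE 4(−0.4) + 2(+0.6) = -0.4Δₒ = -12392 cm⁻¹.
For low-spin the configuration is t₂g⁶ eg⁰: orbital energy -2.4 × 30980 = -74352 cm⁻¹, and 2 additional pairs relative to high-spin add 43240 cm⁻¹, giving -31112 cm⁻¹.
Thus E(LS) − E(HS) = -18720 cm⁻¹.

-18720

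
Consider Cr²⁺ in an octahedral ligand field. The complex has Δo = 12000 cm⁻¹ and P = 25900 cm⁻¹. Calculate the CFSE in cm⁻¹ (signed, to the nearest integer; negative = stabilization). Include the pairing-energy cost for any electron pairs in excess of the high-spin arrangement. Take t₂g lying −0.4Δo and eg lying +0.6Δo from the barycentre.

-7200

Cr²⁺: group 6, so d-count = 6 − 2 = 4.
Since Δo = 12000 cm⁻¹ < P = 25900 cm⁻¹, the complex adopts the high-spin configuration.
That gives t₂g³ eg¹.
Orbital CFSE = -0.6Δo = -0.6 × 12000 = -7200 cm⁻¹.
High-spin has no excess pairs, so no pairing correction applies.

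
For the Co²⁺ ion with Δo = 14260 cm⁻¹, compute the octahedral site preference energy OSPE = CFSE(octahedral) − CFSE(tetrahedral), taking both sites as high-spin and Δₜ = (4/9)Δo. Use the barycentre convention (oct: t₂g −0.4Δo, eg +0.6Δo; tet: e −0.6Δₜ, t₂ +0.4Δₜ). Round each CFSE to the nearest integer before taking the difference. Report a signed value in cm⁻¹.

-3803

Co sits in group 9; removing 2 electrons leaves Co²⁺ with 9 − 2 = 7 d electrons.
In an octahedral site d⁷ (HS) is t₂g⁵ eg², giving CFSE(oct) = -0.8Δo = -11408 cm⁻¹.
In a tetrahedral site the filling is e⁴ t₂³: CFSE(tet) = -1.2Δₜ = -1.2 × (4/9)(14260) = -7605 cm⁻¹.
OSPE = CFSE(oct) − CFSE(tet) = -11408 − (-7605) = -3803 cm⁻¹.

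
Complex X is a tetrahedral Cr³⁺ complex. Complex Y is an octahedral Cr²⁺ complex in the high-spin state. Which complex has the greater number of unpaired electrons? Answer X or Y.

Y

X: Group 6 minus oxidation state +3 gives a d³ configuration for Cr³⁺; Tetrahedral fields are weak (Δₜ ≈ 4/9 Δₒ), so electrons fill high-spin; e² t₂¹ → 3 unpaired.
Y: Cr²⁺: group 6, so d-count = 6 − 2 = 4; t2g^3 e_g^1 → 4 unpaired.
So Y has more unpaired electrons.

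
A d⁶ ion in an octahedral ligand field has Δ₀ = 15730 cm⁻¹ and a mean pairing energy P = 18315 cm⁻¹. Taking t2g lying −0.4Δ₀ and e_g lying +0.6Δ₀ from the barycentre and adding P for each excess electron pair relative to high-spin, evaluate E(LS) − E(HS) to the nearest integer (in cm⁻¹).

In the high-spin limit (t2g^4 e_g^2) the orbital term is -0.4Δ₀ = -6292 cm⁻¹, with no excess pairing.
Low-spin: t2g^6 e_g^0, orbital CFSE = -2.4Δ₀ = -37752 cm⁻¹; plus 2 excess pairs × P = +36630 cm⁻¹; total -1122 cm⁻¹.
Thus E(LS) − E(HS) = 5170 cm⁻¹.

5170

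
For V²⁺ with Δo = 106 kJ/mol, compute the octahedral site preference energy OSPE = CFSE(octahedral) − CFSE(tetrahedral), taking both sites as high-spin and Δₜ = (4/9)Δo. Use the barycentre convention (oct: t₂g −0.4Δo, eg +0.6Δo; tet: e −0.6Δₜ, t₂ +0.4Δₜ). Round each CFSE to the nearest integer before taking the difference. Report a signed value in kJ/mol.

V is in group 5, so V²⁺ is d³ (5 − 2 = 3).
Octahedral high-spin t2g^3 e_g^0: CFSE = -1.2 × 106 = -127 kJ/mol.
Tetrahedral e^2 t2^1 gives -0.8Δₜ = -0.8 × (4/9) × 106 = -38 kJ/mol.
OSPE = -127 − (-38) = -89 kJ/mol.

-89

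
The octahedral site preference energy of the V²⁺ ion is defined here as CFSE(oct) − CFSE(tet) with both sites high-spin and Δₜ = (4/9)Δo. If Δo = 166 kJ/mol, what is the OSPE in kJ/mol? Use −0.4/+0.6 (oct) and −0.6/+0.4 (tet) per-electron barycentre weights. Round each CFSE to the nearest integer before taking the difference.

-140

V²⁺: group 5, so d-count = 5 − 2 = 3.
Octahedral high-spin t2g^3 e_g^0: CFSE = -1.2 × 166 = -199 kJ/mol.
Tetrahedral: e^2 t2^1, CFSE = 2(−0.6) + 1(+0.4) = -0.8Δₜ = -0.8 × (4/9) × 166 = -59 kJ/mol.
Subtracting, OSPE = -199 − (-59) = -140 kJ/mol.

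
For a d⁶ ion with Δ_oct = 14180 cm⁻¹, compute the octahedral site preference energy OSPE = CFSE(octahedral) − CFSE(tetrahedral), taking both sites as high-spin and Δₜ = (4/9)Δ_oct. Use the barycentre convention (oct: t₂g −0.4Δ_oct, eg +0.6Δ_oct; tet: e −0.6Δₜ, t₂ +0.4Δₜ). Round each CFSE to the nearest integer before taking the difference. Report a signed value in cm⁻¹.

In an octahedral site d⁶ (HS) is t2g^4 e_g^2, giving CFSE(oct) = -0.4Δ_oct = -5672 cm⁻¹.
In a tetrahedral site the filling is e^3 t2^3: CFSE(tet) = -0.6Δₜ = -0.6 × (4/9)(14180) = -3781 cm⁻¹.
OSPE = -5672 − (-3781) = -1891 cm⁻¹.

-1891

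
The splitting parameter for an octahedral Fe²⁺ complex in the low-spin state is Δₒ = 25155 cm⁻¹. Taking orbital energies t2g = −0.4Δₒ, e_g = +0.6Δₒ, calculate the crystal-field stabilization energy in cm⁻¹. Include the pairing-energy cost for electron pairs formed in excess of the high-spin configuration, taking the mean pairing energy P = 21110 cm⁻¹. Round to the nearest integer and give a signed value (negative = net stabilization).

Fe sits in group 8; removing 2 electrons leaves Fe²⁺ with 8 − 2 = 6 d electrons.
The d⁶ electrons fill as t2g^6 e_g^0.
The orbital stabilization is -2.4Δₒ = -2.4 × 25155 = -60372 cm⁻¹.
Relative to high-spin t2g^4 e_g^2 (1 paired), the low-spin configuration has 2 additional pairs, contributing +2 × 21110 = +42220 cm⁻¹.
Combining: -60372 + 42220 = -18152 cm⁻¹.

-18152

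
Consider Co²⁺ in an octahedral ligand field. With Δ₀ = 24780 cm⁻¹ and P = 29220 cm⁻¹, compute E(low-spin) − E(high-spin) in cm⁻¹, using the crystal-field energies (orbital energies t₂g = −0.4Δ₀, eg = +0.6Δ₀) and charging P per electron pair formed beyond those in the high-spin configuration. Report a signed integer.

4440

Co²⁺: group 9, so d-count = 9 − 2 = 7.
High-spin: t₂g⁵ eg², CFSE = -0.8Δ₀ = -19824 cm⁻¹.
For low-spin the configuration is t₂g⁶ eg¹: orbital energy -1.8 × 24780 = -44604 cm⁻¹, and 1 additional pair relative to high-spin adds 29220 cm⁻¹, giving -15384 cm⁻¹.
E(LS) − E(HS) = -15384 − (-19824) = 4440 cm⁻¹.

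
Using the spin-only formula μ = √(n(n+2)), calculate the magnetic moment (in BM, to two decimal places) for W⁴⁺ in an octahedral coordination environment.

2.83 BM

W is in group 6, so W⁴⁺ is d² (6 − 4 = 2).
Configuration: t2g^2 e_g^0 → 2 unpaired electrons.
μ(spin-only) = √[2(2+2)] = √8 ≈ 2.83 BM.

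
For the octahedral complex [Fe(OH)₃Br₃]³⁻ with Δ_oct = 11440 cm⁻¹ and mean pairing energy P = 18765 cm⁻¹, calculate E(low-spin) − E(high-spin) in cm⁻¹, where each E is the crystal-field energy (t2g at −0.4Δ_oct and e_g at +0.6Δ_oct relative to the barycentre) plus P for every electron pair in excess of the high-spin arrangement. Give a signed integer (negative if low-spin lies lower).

14650

Ligand charges: 3×(-1) from OH⁻ and 3×(-1) from Br⁻ sum to -6; with overall charge -3, Fe is +3.
Fe³⁺: group 8, so d-count = 8 − 3 = 5.
High-spin d⁵ fills as t2g^3 e_g^2 with CFSE 3(−0.4) + 2(+0.6) = 0.0Δ_oct = 0 cm⁻¹.
For low-spin the configuration is t2g^5 e_g^0: orbital energy -2.0 × 11440 = -22880 cm⁻¹, and 2 additional pairs relative to high-spin add 37530 cm⁻¹, giving 14650 cm⁻¹.
E(LS) − E(HS) = 14650 − (0) = 14650 cm⁻¹.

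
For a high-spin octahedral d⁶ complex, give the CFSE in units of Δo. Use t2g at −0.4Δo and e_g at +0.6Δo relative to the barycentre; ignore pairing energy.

-0.4 Δo

Configuration: t2g^4 e_g^2.
CFSE = 4(-0.4Δo) + 2(0.6Δo) = -1.6Δo + 1.2Δo = -0.4Δo.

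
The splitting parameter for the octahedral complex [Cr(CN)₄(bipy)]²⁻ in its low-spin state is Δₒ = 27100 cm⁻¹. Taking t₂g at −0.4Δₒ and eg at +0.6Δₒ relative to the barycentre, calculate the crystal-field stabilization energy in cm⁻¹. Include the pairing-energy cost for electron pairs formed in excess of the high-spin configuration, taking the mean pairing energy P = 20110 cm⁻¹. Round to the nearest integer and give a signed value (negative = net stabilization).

Ligand charges: 4×(-1) from CN⁻ and 1×(+0) from bipy sum to -4; with overall charge -2, Cr is +2.
Cr is in group 6, so Cr²⁺ is d⁴ (6 − 2 = 4).
The d⁴ electrons fill as t₂g⁴ eg⁰.
CFSE(orbital) = 4×(-0.4Δₒ) + 0×(0.6Δₒ) = -1.6Δₒ; with Δₒ = 27100 cm⁻¹ that is -43360 cm⁻¹.
Pairing penalty: 1 pair vs 0 in the high-spin reference → 1 extra × P = 20110 cm⁻¹.
Overall CFSE = -43360 + 20110 = -23250 cm⁻¹.

-23250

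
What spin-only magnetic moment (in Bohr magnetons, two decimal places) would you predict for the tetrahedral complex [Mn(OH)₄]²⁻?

5.92 Bohr magnetons

Each OH⁻ contributes -1; 4 × (-1) = -4. With overall charge -2, Mn is in the +2 oxidation state.
Mn sits in group 7; removing 2 electrons leaves Mn²⁺ with 7 − 2 = 5 d electrons.
Tetrahedral splitting is small, so the complex is high-spin.
Configuration: e^2 t2^3 → 5 unpaired electrons.
μ(spin-only) = √[5(5+2)] = √35 ≈ 5.92 Bohr magnetons.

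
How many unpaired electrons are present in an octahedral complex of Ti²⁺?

2

Ti sits in group 4; removing 2 electrons leaves Ti²⁺ with 4 − 2 = 2 d electrons.
Configuration: t2g^2 e_g^0, giving 2 unpaired electrons.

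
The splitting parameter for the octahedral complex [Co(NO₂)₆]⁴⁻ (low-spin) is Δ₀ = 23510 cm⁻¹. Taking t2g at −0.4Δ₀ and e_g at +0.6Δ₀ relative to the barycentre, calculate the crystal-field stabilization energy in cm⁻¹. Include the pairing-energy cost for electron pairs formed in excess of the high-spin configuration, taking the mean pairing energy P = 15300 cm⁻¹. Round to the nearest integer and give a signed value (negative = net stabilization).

-27018

Each NO₂⁻ contributes -1; 6 × (-1) = -6. With overall charge -4, Co is in the +2 oxidation state.
Co is in group 9, so Co²⁺ is d⁷ (9 − 2 = 7).
The d⁷ electrons fill as t2g^6 e_g^1.
The orbital stabilization is -1.8Δ₀ = -1.8 × 23510 = -42318 cm⁻¹.
Relative to high-spin t2g^5 e_g^2 (2 paired), the low-spin configuration has 1 additional pair, contributing +1 × 15300 = +15300 cm⁻¹.
Net CFSE = -42318 + 15300 = -27018 cm⁻¹.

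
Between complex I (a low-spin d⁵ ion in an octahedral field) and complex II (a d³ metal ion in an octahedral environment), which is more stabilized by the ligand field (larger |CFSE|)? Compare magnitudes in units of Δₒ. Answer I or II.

I: t2g^5 e_g^0, CFSE = -2.0Δₒ.
II: t₂g³ eg⁰, CFSE = -1.2Δₒ.
So I has the larger |CFSE|.

I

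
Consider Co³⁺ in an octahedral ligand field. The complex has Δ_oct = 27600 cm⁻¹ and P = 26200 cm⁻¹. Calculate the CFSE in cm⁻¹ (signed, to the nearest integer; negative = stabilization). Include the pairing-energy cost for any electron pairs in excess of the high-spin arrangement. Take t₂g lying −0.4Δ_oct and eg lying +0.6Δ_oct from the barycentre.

-13840

Co is in group 9, so Co³⁺ is d⁶ (9 − 3 = 6).
With Δ_oct > P the complex is low-spin.
That gives t₂g⁶ eg⁰.
Orbital CFSE = -2.4Δ_oct = -2.4 × 27600 = -66240 cm⁻¹.
Excess pairs vs high-spin: 3 − 1 = 2; pairing cost = +52400 cm⁻¹.
Net CFSE = -66240 + 52400 = -13840 cm⁻¹.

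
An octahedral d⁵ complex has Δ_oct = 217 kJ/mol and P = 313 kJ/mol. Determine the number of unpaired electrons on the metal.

Since Δ_oct = 217 kJ/mol < P = 313 kJ/mol, the complex adopts the high-spin configuration.
Filling d⁵ accordingly: t₂g³ eg².
Unpaired electrons: 5.

5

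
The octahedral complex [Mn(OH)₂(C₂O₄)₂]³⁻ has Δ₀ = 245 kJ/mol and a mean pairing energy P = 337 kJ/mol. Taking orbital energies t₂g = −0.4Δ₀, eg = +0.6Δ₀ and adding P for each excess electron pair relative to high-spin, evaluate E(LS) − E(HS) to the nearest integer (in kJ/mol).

Ligand charges: 2×(-1) from OH⁻ and 2×(-2) from C₂O₄²⁻ sum to -6; with overall charge -3, Mn is +3.
Group 7 minus oxidation state +3 gives a d⁴ configuration for Mn³⁺.
High-spin: t₂g³ eg¹, CFSE = -0.6Δ₀ = -147 kJ/mol.
Low-spin: t₂g⁴ eg⁰, orbital CFSE = -1.6Δ₀ = -392 kJ/mol; plus 1 excess pair × P = +337 kJ/mol; total -55 kJ/mol.
Thus E(LS) − E(HS) = 92 kJ/mol.

92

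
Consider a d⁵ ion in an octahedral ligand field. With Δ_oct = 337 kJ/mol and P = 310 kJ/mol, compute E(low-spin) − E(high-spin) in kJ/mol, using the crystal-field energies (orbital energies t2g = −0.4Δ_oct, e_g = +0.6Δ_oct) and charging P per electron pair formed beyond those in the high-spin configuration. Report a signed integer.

-54

In the high-spin limit (t2g^3 e_g^2) the orbital term is 0.0Δ_oct = 0 kJ/mol, with no excess pairing.
For low-spin the configuration is t2g^5 e_g^0: orbital energy -2.0 × 337 = -674 kJ/mol, and 2 additional pairs relative to high-spin add 620 kJ/mol, giving -54 kJ/mol.
The difference is -54 − (0) = -54 kJ/mol, so low-spin lies lower.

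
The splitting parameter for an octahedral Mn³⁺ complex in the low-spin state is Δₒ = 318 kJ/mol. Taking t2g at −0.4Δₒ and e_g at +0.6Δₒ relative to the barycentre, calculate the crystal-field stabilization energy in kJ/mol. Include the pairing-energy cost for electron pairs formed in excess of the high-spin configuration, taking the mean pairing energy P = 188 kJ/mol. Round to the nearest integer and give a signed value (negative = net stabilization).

-321

Mn³⁺: group 7, so d-count = 7 − 3 = 4.
The d⁴ electrons fill as t2g^4 e_g^0.
CFSE(orbital) = 4×(-0.4Δₒ) + 0×(0.6Δₒ) = -1.6Δₒ; with Δₒ = 318 kJ/mol that is -509 kJ/mol.
Pairing penalty: 1 pair vs 0 in the high-spin reference → 1 extra × P = 188 kJ/mol.
Combining: -509 + 188 = -321 kJ/mol.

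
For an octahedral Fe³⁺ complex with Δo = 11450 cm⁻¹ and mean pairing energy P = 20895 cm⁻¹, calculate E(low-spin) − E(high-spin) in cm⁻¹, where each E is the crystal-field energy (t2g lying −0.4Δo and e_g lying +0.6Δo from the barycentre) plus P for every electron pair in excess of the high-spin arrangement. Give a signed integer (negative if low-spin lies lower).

18890

Fe sits in group 8; removing 3 electrons leaves Fe³⁺ with 8 − 3 = 5 d electrons.
In the high-spin limit (t2g^3 e_g^2) the orbital term is 0.0Δo = 0 cm⁻¹, with no excess pairing.
For low-spin the configuration is t2g^5 e_g^0: orbital energy -2.0 × 11450 = -22900 cm⁻¹, and 2 additional pairs relative to high-spin add 41790 cm⁻¹, giving 18890 cm⁻¹.
The difference is 18890 − (0) = 18890 cm⁻¹, so high-spin lies lower.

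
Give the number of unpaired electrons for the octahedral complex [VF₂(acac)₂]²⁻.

3

Ligand charges: 2×(-1) from F⁻ and 2×(-1) from acac⁻ sum to -4; with overall charge -2, V is +2.
Group 5 minus oxidation state +2 gives a d³ configuration for V²⁺.
Configuration: t₂g³ eg⁰, giving 3 unpaired electrons.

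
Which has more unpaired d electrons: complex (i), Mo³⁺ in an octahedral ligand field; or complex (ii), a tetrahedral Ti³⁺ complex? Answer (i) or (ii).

(i)

(i): Group 6 minus oxidation state +3 gives a d³ configuration for Mo³⁺; For octahedral d³ the high- and low-spin configurations coincide; t2g^3 e_g^0 → 3 unpaired.
(ii): Ti³⁺: group 4, so d-count = 4 − 3 = 1; With tetrahedral geometry the complex is necessarily high-spin; e¹ t₂⁰ → 1 unpaired.
So (i) has more unpaired electrons.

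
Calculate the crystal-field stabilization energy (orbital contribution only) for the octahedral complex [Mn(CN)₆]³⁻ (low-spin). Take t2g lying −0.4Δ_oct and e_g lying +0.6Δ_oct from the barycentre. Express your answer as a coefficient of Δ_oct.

Each CN⁻ contributes -1; 6 × (-1) = -6. With overall charge -3, Mn is in the +3 oxidation state.
Mn is in group 7, so Mn³⁺ is d⁴ (7 − 3 = 4).
Configuration: t2g^4 e_g^0.
CFSE = 4(-0.4Δ_oct) + 0(0.6Δ_oct) = -1.6Δ_oct + 0.0Δ_oct = -1.6Δ_oct.

-1.6 Δ_oct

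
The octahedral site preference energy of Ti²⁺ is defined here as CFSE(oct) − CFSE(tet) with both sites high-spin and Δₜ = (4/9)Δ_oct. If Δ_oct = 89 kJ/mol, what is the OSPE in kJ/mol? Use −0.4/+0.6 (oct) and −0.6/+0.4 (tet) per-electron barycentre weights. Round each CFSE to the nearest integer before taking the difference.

-24

Ti is in group 4, so Ti²⁺ is d² (4 − 2 = 2).
Octahedral (high-spin): t2g^2 e_g^0, CFSE = 2(−0.4) + 0(+0.6) = -0.8Δ_oct = -0.8 × 89 = -71 kJ/mol.
In a tetrahedral site the filling is e^2 t2^0: CFSE(tet) = -1.2Δₜ = -1.2 × (4/9)(89) = -47 kJ/mol.
OSPE = -71 − (-47) = -24 kJ/mol.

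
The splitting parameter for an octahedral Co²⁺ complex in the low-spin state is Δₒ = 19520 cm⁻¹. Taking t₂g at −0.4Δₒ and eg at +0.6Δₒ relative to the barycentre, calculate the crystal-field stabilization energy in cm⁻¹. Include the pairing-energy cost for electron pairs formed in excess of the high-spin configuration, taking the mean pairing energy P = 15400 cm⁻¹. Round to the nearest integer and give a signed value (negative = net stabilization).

-19736

Co is in group 9, so Co²⁺ is d⁷ (9 − 2 = 7).
Configuration: t₂g⁶ eg¹.
CFSE(orbital) = 6×(-0.4Δₒ) + 1×(0.6Δₒ) = -1.8Δₒ; with Δₒ = 19520 cm⁻¹ that is -35136 cm⁻¹.
Relative to high-spin t₂g⁵ eg² (2 paired), the low-spin configuration has 1 additional pair, contributing +1 × 15400 = +15400 cm⁻¹.
Combining: -35136 + 15400 = -19736 cm⁻¹.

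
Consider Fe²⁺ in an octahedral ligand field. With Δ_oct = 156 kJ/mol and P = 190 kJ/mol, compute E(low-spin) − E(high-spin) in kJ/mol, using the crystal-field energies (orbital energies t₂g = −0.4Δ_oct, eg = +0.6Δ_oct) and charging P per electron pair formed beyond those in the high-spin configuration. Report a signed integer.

68

Group 8 minus oxidation state +2 gives a d⁶ configuration for Fe²⁺.
High-spin: t₂g⁴ eg², CFSE = -0.4Δ_oct = -62 kJ/mol.
For low-spin the configuration is t₂g⁶ eg⁰: orbital energy -2.4 × 156 = -374 kJ/mol, and 2 additional pairs relative to high-spin add 380 kJ/mol, giving 6 kJ/mol.
E(LS) − E(HS) = 6 − (-62) = 68 kJ/mol.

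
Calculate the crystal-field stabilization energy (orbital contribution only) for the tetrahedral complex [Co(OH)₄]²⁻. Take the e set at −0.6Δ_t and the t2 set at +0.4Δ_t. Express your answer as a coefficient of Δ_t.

-1.2 Δ_t

Each OH⁻ contributes -1; 4 × (-1) = -4. With overall charge -2, Co is in the +2 oxidation state.
Co²⁺: group 9, so d-count = 9 − 2 = 7.
With tetrahedral geometry the complex is necessarily high-spin.
Configuration: e^4 t2^3.
CFSE = 4(-0.6Δ_t) + 3(0.4Δ_t) = -2.4Δ_t + 1.2Δ_t = -1.2Δ_t.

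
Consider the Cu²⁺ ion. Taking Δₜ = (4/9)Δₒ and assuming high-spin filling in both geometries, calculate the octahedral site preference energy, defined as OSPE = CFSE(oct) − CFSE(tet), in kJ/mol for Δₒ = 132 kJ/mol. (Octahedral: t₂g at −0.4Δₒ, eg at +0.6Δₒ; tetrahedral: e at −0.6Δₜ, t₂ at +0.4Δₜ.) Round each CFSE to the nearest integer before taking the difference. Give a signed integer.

-56

Cu sits in group 11; removing 2 electrons leaves Cu²⁺ with 11 − 2 = 9 d electrons.
Octahedral (high-spin): t2g^6 e_g^3, CFSE = 6(−0.4) + 3(+0.6) = -0.6Δₒ = -0.6 × 132 = -79 kJ/mol.
Tetrahedral: e^4 t2^5, CFSE = 4(−0.6) + 5(+0.4) = -0.4Δₜ = -0.4 × (4/9) × 132 = -23 kJ/mol.
OSPE = -79 − (-23) = -56 kJ/mol.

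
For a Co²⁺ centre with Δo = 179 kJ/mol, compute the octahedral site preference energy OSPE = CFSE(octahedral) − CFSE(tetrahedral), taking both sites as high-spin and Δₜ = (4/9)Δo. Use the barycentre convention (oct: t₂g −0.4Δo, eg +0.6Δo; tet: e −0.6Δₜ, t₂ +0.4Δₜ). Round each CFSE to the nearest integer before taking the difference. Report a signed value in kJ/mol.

Group 9 minus oxidation state +2 gives a d⁷ configuration for Co²⁺.
In an octahedral site d⁷ (HS) is t₂g⁵ eg², giving CFSE(oct) = -0.8Δo = -143 kJ/mol.
Tetrahedral: e⁴ t₂³, CFSE = 4(−0.6) + 3(+0.4) = -1.2Δₜ = -1.2 × (4/9) × 179 = -95 kJ/mol.
OSPE = CFSE(oct) − CFSE(tet) = -143 − (-95) = -48 kJ/mol.

-48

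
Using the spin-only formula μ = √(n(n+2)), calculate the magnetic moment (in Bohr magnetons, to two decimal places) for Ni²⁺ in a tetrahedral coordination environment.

Ni²⁺: group 10, so d-count = 10 − 2 = 8.
With tetrahedral geometry the complex is necessarily high-spin.
Configuration: e^4 t2^4 → 2 unpaired electrons.
μ(spin-only) = √[2(2+2)] = √8 ≈ 2.83 Bohr magnetons.

2.83 Bohr magnetons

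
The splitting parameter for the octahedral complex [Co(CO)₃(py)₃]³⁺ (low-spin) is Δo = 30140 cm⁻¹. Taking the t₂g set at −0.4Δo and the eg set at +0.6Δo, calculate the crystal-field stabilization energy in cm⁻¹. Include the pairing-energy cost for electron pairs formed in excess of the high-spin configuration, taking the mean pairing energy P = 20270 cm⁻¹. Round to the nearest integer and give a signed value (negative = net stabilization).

Ligand charges: 3×(+0) from CO and 3×(+0) from py sum to +0; with overall charge +3, Co is +3.
Co is in group 9, so Co³⁺ is d⁶ (9 − 3 = 6).
The d⁶ electrons fill as t₂g⁶ eg⁰.
Orbital CFSE = 6(-0.4) + 0(0.6) = -2.4Δo = -2.4 × 30140 = -72336 cm⁻¹.
Pairing penalty: 3 pairs vs 1 in the high-spin reference → 2 extra × P = 40540 cm⁻¹.
Overall CFSE = -72336 + 40540 = -31796 cm⁻¹.

-31796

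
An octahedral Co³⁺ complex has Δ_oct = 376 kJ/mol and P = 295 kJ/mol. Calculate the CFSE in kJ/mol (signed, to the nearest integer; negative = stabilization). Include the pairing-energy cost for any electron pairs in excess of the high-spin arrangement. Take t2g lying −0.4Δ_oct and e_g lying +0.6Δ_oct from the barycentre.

Co is in group 9, so Co³⁺ is d⁶ (9 − 3 = 6).
Here Δ_oct > P (376 > 295), so the low-spin state is favoured.
Filling d⁶ accordingly: t2g^6 e_g^0.
Orbital CFSE = -2.4Δ_oct = -2.4 × 376 = -902 kJ/mol.
Excess pairs vs high-spin: 3 − 1 = 2; pairing cost = +590 kJ/mol.
Net CFSE = -902 + 590 = -312 kJ/mol.

-312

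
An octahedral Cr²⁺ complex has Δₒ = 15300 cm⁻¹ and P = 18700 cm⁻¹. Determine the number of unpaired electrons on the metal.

4

Cr²⁺: group 6, so d-count = 6 − 2 = 4.
Here Δₒ < P (15300 < 18700), so the high-spin state is favoured.
Configuration: t2g^3 e_g^1.
Unpaired electrons: 4.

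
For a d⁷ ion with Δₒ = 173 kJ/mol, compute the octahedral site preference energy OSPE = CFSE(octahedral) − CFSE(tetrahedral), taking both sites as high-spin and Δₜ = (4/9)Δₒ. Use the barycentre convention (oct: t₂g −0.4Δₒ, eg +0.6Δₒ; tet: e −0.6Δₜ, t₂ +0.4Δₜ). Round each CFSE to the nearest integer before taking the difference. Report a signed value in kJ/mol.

-46

In an octahedral site d⁷ (HS) is t₂g⁵ eg², giving CFSE(oct) = -0.8Δₒ = -138 kJ/mol.
Tetrahedral e⁴ t₂³ gives -1.2Δₜ = -1.2 × (4/9) × 173 = -92 kJ/mol.
OSPE = CFSE(oct) − CFSE(tet) = -138 − (-92) = -46 kJ/mol.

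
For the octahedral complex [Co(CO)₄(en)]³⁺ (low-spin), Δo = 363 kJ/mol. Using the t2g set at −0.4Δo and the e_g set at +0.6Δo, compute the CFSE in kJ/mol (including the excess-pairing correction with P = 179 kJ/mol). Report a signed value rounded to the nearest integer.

-513

Ligand charges: 4×(+0) from CO and 1×(+0) from en sum to +0; with overall charge +3, Co is +3.
Group 9 minus oxidation state +3 gives a d⁶ configuration for Co³⁺.
Configuration: t2g^6 e_g^0.
Orbital CFSE = 6(-0.4) + 0(0.6) = -2.4Δo = -2.4 × 363 = -871 kJ/mol.
Relative to high-spin t2g^4 e_g^2 (1 paired), the low-spin configuration has 2 additional pairs, contributing +2 × 179 = +358 kJ/mol.
Combining: -871 + 358 = -513 kJ/mol.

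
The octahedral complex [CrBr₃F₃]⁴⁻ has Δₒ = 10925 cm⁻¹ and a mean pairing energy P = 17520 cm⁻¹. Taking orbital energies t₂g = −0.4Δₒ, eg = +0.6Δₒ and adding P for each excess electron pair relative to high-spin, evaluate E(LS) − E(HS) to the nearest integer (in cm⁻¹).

6595

Ligand charges: 3×(-1) from Br⁻ and 3×(-1) from F⁻ sum to -6; with overall charge -4, Cr is +2.
Cr²⁺: group 6, so d-count = 6 − 2 = 4.
In the high-spin limit (t₂g³ eg¹) the orbital term is -0.6Δₒ = -6555 cm⁻¹, with no excess pairing.
Low-spin: t₂g⁴ eg⁰, orbital CFSE = -1.6Δₒ = -17480 cm⁻¹; plus 1 excess pair × P = +17520 cm⁻¹; total 40 cm⁻¹.
E(LS) − E(HS) = 40 − (-6555) = 6595 cm⁻¹.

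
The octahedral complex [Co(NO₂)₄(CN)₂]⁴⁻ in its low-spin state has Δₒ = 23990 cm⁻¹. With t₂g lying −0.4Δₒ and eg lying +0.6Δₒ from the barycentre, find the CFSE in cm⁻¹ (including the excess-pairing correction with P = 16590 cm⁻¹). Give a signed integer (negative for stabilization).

Ligand charges: 4×(-1) from NO₂⁻ and 2×(-1) from CN⁻ sum to -6; with overall charge -4, Co is +2.
Co²⁺: group 9, so d-count = 9 − 2 = 7.
The d⁷ electrons fill as t₂g⁶ eg¹.
Orbital CFSE = 6(-0.4) + 1(0.6) = -1.8Δₒ = -1.8 × 23990 = -43182 cm⁻¹.
High-spin d⁷ would be t₂g⁵ eg² with 2 pairs; low-spin has 3, so 1 excess pair costs +1P = +16590 cm⁻¹.
Overall CFSE = -43182 + 16590 = -26592 cm⁻¹.

-26592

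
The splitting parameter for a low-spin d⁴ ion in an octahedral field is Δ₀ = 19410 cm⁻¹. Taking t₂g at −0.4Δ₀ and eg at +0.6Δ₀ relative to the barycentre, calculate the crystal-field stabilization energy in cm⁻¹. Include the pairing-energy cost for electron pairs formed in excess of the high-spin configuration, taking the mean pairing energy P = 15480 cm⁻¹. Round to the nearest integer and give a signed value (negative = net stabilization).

Electron filling gives t₂g⁴ eg⁰.
Orbital CFSE = 4(-0.4) + 0(0.6) = -1.6Δ₀ = -1.6 × 19410 = -31056 cm⁻¹.
Relative to high-spin t₂g³ eg¹ (0 paired), the low-spin configuration has 1 additional pair, contributing +1 × 15480 = +15480 cm⁻¹.
Combining: -31056 + 15480 = -15576 cm⁻¹.

-15576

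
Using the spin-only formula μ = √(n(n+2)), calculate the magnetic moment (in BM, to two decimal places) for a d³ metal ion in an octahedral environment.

For octahedral d³ the high- and low-spin configurations coincide.
Configuration: t₂g³ eg⁰ → 3 unpaired electrons.
μ(spin-only) = √[3(3+2)] = √15 ≈ 3.87 BM.

3.87 BM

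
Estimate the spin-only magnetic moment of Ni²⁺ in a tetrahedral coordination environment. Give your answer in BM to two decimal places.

Ni is in group 10, so Ni²⁺ is d⁸ (10 − 2 = 8).
With tetrahedral geometry the complex is necessarily high-spin.
Configuration: e⁴ t₂⁴ → 2 unpaired electrons.
μ(spin-only) = √[2(2+2)] = √8 ≈ 2.83 BM.

2.83 BM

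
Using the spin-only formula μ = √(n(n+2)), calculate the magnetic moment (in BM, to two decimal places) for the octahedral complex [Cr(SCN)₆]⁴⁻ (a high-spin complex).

4.90 BM

Each SCN⁻ contributes -1; 6 × (-1) = -6. With overall charge -4, Cr is in the +2 oxidation state.
Cr²⁺: group 6, so d-count = 6 − 2 = 4.
Configuration: t₂g³ eg¹ → 4 unpaired electrons.
μ(spin-only) = √[4(4+2)] = √24 ≈ 4.90 BM.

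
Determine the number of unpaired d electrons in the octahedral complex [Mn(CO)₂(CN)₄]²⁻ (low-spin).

Ligand charges: 2×(+0) from CO and 4×(-1) from CN⁻ sum to -4; with overall charge -2, Mn is +2.
Mn²⁺: group 7, so d-count = 7 − 2 = 5.
Configuration: t2g^5 e_g^0, giving 1 unpaired electron.

1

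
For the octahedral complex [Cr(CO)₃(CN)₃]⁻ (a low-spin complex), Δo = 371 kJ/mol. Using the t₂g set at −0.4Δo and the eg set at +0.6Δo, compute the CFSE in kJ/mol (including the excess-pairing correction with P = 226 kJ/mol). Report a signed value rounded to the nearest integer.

-368

Ligand charges: 3×(+0) from CO and 3×(-1) from CN⁻ sum to -3; with overall charge -1, Cr is +2.
Cr sits in group 6; removing 2 electrons leaves Cr²⁺ with 6 − 2 = 4 d electrons.
Configuration: t₂g⁴ eg⁰.
Orbital CFSE = 4(-0.4) + 0(0.6) = -1.6Δo = -1.6 × 371 = -594 kJ/mol.
Relative to high-spin t₂g³ eg¹ (0 paired), the low-spin configuration has 1 additional pair, contributing +1 × 226 = +226 kJ/mol.
Combining: -594 + 226 = -368 kJ/mol.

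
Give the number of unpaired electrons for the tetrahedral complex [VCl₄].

Each Cl⁻ contributes -1; 4 × (-1) = -4. With overall charge +0, V is in the +4 oxidation state.
V is in group 5, so V⁴⁺ is d¹ (5 − 4 = 1).
Tetrahedral splitting is small, so the complex is high-spin.
Configuration: e¹ t₂⁰, giving 1 unpaired electron.

1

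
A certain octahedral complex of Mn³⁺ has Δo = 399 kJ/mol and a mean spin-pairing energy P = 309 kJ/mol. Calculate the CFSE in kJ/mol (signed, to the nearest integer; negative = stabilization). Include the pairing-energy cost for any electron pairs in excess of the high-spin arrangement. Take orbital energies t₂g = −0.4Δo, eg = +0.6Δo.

Mn³⁺: group 7, so d-count = 7 − 3 = 4.
Since Δo = 399 kJ/mol > P = 309 kJ/mol, the complex adopts the low-spin configuration.
Configuration: t₂g⁴ eg⁰.
Orbital CFSE = -1.6Δo = -1.6 × 399 = -638 kJ/mol.
Excess pairs vs high-spin: 1 − 0 = 1; pairing cost = +309 kJ/mol.
Net CFSE = -638 + 309 = -329 kJ/mol.

-329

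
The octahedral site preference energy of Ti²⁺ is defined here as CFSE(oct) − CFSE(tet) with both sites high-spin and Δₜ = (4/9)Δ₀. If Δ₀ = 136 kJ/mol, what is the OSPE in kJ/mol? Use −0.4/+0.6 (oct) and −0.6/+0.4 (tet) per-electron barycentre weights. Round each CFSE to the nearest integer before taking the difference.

Ti sits in group 4; removing 2 electrons leaves Ti²⁺ with 4 − 2 = 2 d electrons.
In an octahedral site d² (HS) is t₂g² eg⁰, giving CFSE(oct) = -0.8Δ₀ = -109 kJ/mol.
Tetrahedral e² t₂⁰ gives -1.2Δₜ = -1.2 × (4/9) × 136 = -73 kJ/mol.
Subtracting, OSPE = -109 − (-73) = -36 kJ/mol.

-36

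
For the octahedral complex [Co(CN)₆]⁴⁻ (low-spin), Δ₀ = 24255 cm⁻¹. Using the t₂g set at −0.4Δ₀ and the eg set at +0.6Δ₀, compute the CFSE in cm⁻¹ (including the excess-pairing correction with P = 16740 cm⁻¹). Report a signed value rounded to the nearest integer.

Each CN⁻ contributes -1; 6 × (-1) = -6. With overall charge -4, Co is in the +2 oxidation state.
Group 9 minus oxidation state +2 gives a d⁷ configuration for Co²⁺.
Electron filling gives t₂g⁶ eg¹.
CFSE(orbital) = 6×(-0.4Δ₀) + 1×(0.6Δ₀) = -1.8Δ₀; with Δ₀ = 24255 cm⁻¹ that is -43659 cm⁻¹.
Relative to high-spin t₂g⁵ eg² (2 paired), the low-spin configuration has 1 additional pair, contributing +1 × 16740 = +16740 cm⁻¹.
Overall CFSE = -43659 + 16740 = -26919 cm⁻¹.

-26919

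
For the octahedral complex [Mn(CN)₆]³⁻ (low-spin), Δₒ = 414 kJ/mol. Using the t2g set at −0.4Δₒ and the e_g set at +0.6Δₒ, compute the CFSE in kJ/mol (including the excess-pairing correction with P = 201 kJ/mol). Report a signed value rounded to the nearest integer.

-461

Each CN⁻ contributes -1; 6 × (-1) = -6. With overall charge -3, Mn is in the +3 oxidation state.
Mn³⁺: group 7, so d-count = 7 − 3 = 4.
Electron filling gives t2g^4 e_g^0.
Orbital CFSE = 4(-0.4) + 0(0.6) = -1.6Δₒ = -1.6 × 414 = -662 kJ/mol.
Relative to high-spin t2g^3 e_g^1 (0 paired), the low-spin configuration has 1 additional pair, contributing +1 × 201 = +201 kJ/mol.
Overall CFSE = -662 + 201 = -461 kJ/mol.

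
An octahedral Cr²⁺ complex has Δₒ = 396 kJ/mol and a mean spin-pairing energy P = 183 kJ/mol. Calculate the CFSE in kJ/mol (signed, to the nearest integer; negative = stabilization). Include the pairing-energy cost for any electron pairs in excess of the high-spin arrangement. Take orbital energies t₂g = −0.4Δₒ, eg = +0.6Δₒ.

-451

Group 6 minus oxidation state +2 gives a d⁴ configuration for Cr²⁺.
Δₒ > P, so pairing is preferred: the ground state is low-spin.
That gives t₂g⁴ eg⁰.
Orbital CFSE = -1.6Δₒ = -1.6 × 396 = -634 kJ/mol.
Excess pairs vs high-spin: 1 − 0 = 1; pairing cost = +183 kJ/mol.
Net CFSE = -634 + 183 = -451 kJ/mol.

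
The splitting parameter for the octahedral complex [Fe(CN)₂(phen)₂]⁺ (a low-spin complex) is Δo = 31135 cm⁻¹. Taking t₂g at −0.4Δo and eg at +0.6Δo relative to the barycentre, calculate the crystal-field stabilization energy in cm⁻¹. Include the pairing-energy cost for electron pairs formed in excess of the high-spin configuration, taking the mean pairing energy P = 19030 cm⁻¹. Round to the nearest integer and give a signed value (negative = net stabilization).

-24210

Ligand charges: 2×(-1) from CN⁻ and 2×(+0) from phen sum to -2; with overall charge +1, Fe is +3.
Fe sits in group 8; removing 3 electrons leaves Fe³⁺ with 8 − 3 = 5 d electrons.
Electron filling gives t₂g⁵ eg⁰.
Orbital CFSE = 5(-0.4) + 0(0.6) = -2.0Δo = -2.0 × 31135 = -62270 cm⁻¹.
Relative to high-spin t₂g³ eg² (0 paired), the low-spin configuration has 2 additional pairs, contributing +2 × 19030 = +38060 cm⁻¹.
Net CFSE = -62270 + 38060 = -24210 cm⁻¹.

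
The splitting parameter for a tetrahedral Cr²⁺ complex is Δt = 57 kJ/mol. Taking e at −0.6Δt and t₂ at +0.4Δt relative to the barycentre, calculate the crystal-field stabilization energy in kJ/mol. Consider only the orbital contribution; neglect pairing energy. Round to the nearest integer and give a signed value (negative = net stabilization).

Group 6 minus oxidation state +2 gives a d⁴ configuration for Cr²⁺.
With tetrahedral geometry the complex is necessarily high-spin.
Electron filling gives e² t₂².
Orbital CFSE = 2(-0.6) + 2(0.4) = -0.4Δt = -0.4 × 57 = -23 kJ/mol.

-23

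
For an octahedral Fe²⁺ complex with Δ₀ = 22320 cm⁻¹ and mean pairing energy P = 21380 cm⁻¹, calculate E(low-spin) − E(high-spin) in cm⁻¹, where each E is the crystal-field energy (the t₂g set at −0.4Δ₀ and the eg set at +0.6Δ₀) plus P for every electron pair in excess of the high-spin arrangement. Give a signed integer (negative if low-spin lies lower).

Fe²⁺: group 8, so d-count = 8 − 2 = 6.
High-spin d⁶ fills as t₂g⁴ eg² with CFSE 4(−0.4) + 2(+0.6) = -0.4Δ₀ = -8928 cm⁻¹.
Low-spin t₂g⁶ eg⁰ gives -2.4Δ₀ = -53568 cm⁻¹, but forming 2 extra pairs costs 2P = 42760 cm⁻¹, so E(LS) = -53568 + 42760 = -10808 cm⁻¹.
Thus E(LS) − E(HS) = -1880 cm⁻¹.

-1880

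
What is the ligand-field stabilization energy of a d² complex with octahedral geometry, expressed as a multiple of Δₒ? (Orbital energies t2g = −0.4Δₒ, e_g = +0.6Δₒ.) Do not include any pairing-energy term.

Configuration: t2g^2 e_g^0.
CFSE = 2(-0.4Δₒ) + 0(0.6Δₒ) = -0.8Δₒ + 0.0Δₒ = -0.8Δₒ.

-0.8 Δₒ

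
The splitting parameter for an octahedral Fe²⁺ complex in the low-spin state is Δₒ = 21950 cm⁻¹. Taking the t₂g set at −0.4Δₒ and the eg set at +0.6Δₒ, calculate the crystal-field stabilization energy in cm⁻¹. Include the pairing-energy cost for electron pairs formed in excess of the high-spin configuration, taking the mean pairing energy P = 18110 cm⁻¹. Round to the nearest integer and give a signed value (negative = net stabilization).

-16460

Fe²⁺: group 8, so d-count = 8 − 2 = 6.
Configuration: t₂g⁶ eg⁰.
CFSE(orbital) = 6×(-0.4Δₒ) + 0×(0.6Δₒ) = -2.4Δₒ; with Δₒ = 21950 cm⁻¹ that is -52680 cm⁻¹.
High-spin d⁶ would be t₂g⁴ eg² with 1 pair; low-spin has 3, so 2 excess pairs cost +2P = +36220 cm⁻¹.
Overall CFSE = -52680 + 36220 = -16460 cm⁻¹.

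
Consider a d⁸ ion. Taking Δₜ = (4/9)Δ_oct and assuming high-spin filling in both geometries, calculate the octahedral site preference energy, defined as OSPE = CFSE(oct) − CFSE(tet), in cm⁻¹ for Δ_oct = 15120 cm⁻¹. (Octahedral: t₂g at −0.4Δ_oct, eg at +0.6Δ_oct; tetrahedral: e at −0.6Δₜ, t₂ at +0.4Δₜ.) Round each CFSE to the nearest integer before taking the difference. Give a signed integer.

In an octahedral site d⁸ (HS) is t₂g⁶ eg², giving CFSE(oct) = -1.2Δ_oct = -18144 cm⁻¹.
In a tetrahedral site the filling is e⁴ t₂⁴: CFSE(tet) = -0.8Δₜ = -0.8 × (4/9)(15120) = -5376 cm⁻¹.
Subtracting, OSPE = -18144 − (-5376) = -12768 cm⁻¹.

-12768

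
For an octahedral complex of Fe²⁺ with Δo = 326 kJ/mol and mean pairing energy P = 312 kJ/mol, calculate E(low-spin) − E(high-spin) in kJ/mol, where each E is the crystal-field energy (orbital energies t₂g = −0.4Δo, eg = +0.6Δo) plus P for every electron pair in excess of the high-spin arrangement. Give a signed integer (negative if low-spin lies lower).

Group 8 minus oxidation state +2 gives a d⁶ configuration for Fe²⁺.
High-spin: t₂g⁴ eg², CFSE = -0.4Δo = -130 kJ/mol.
Low-spin t₂g⁶ eg⁰ gives -2.4Δo = -782 kJ/mol, but forming 2 extra pairs costs 2P = 624 kJ/mol, so E(LS) = -782 + 624 = -158 kJ/mol.
The difference is -158 − (-130) = -28 kJ/mol, so low-spin lies lower.

-28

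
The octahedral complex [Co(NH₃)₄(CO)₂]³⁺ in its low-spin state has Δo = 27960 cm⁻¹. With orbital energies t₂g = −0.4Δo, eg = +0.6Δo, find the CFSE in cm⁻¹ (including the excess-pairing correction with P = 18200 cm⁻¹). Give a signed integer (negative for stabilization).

-30704

Ligand charges: 4×(+0) from NH₃ and 2×(+0) from CO sum to +0; with overall charge +3, Co is +3.
Group 9 minus oxidation state +3 gives a d⁶ configuration for Co³⁺.
Configuration: t₂g⁶ eg⁰.
The orbital stabilization is -2.4Δo = -2.4 × 27960 = -67104 cm⁻¹.
Pairing penalty: 3 pairs vs 1 in the high-spin reference → 2 extra × P = 36400 cm⁻¹.
Combining: -67104 + 36400 = -30704 cm⁻¹.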